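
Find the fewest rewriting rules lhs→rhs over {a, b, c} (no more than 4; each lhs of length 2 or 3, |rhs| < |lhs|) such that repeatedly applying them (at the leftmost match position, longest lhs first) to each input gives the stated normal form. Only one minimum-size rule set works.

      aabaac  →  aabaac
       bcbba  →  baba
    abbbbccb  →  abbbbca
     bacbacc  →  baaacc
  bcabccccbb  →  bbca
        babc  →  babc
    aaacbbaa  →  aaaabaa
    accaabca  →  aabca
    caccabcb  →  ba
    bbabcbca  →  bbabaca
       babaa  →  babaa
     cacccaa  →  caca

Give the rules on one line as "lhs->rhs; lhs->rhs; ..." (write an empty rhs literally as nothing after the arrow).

  | aabaac
  | bcbba => baba
  | abbbbccb => abbbbca
  | bacbacc => baaacc

caa->b; cab->b; cb->a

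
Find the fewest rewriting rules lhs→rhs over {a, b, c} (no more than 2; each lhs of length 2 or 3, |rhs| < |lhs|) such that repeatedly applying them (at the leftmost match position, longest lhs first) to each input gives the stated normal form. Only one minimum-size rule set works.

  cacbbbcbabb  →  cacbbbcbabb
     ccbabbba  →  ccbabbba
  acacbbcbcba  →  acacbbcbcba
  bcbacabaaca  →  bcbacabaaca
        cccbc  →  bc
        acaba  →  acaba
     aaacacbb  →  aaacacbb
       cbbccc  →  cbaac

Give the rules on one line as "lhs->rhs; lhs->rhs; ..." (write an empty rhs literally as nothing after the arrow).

bcc->aa; ccc->

  | cacbbbcbabb
  | ccbabbba
  | acacbbcbcba
  | bcbacabaaca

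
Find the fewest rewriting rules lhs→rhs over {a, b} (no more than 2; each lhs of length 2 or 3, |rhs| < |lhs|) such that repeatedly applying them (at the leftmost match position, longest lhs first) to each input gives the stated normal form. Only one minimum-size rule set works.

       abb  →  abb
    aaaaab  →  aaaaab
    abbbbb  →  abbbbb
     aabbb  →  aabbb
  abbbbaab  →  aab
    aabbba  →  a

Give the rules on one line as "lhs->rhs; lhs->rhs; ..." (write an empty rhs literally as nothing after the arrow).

aba->ba; ba->a

  | abb
  | aaaaab
  | abbbbb
  | aabbb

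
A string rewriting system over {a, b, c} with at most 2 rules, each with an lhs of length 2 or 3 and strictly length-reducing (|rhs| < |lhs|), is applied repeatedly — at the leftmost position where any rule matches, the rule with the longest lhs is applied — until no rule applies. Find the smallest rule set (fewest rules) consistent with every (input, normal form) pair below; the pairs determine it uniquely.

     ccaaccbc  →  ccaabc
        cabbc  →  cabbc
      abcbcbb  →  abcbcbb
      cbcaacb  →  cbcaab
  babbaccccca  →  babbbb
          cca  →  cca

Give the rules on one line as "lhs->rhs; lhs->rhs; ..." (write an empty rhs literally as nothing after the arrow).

  | ccaaccbc => ccaacbc => ccaabc
  | cabbc
  | abcbcbb
  | cbcaacb => cbcaab

ac->a; aca->bb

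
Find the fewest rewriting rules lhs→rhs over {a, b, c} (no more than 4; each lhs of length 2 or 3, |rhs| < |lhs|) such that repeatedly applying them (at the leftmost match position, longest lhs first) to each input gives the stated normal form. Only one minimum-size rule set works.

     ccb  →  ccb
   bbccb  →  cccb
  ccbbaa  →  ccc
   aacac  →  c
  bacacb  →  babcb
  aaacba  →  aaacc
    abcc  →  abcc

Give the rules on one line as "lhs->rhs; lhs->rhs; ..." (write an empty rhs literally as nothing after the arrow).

  | ccb
  | bbccb => cccb
  | ccbbaa => cccaa => ccba => ccc
  | aacac => aabc => c

aab->; bb->c; ca->b; cba->cc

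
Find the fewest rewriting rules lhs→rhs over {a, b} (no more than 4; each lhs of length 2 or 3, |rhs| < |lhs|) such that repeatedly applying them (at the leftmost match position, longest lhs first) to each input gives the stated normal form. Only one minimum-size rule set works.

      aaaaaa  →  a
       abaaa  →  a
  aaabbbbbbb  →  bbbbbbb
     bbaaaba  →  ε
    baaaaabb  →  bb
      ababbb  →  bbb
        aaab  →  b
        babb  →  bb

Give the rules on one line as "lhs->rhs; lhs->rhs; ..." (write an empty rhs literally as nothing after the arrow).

aa->a; ab->b; ba->

  | aaaaaa => aaaaa => aaaa => aaa => aa => a
  | abaaa => baaa => aa => a
  | aaabbbbbbb => aabbbbbbb => abbbbbbb => bbbbbbb
  | bbaaaba => baaba => aba => ba => ε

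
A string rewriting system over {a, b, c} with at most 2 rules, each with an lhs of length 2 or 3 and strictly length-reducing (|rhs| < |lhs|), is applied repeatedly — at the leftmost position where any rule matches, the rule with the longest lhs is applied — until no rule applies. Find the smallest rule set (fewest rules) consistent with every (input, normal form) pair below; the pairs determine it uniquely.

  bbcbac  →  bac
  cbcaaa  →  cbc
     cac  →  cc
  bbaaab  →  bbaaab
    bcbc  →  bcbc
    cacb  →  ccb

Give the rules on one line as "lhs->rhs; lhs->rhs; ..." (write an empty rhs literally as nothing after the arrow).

  | bbcbac => bac
  | cbcaaa => cbcaa => cbca => cbc
  | cac => cc
  | bbaaab

bbc->; ca->c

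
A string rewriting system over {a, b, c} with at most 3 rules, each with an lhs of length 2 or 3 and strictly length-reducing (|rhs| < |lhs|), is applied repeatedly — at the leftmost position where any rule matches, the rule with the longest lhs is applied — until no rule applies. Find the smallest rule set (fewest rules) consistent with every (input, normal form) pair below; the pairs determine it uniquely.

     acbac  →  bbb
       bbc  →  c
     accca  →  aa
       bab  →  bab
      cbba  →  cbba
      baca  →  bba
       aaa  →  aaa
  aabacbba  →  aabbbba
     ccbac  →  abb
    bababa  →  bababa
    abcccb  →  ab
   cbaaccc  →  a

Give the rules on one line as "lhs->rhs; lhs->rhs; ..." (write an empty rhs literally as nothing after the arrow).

  | acbac => bbac => bbb
  | bbc => bc => c
  | accca => bcca => cca => aa
  | bab

ac->b; bc->c; cc->a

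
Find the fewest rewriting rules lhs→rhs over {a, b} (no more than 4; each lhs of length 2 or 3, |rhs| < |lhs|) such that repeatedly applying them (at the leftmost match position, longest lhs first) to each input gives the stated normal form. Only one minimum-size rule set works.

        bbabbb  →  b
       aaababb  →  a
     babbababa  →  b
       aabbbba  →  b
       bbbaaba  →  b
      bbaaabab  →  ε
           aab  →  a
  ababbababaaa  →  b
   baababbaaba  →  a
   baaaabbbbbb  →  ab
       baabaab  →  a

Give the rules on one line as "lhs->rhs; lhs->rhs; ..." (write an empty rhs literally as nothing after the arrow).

aa->b; ba->; bab->aa; bb->a

  | bbabbb => aabbb => bbbb => abb => aa => b
  | aaababb => bababb => aaabb => babb => aab => bb => a
  | babbababa => aabababa => bbababa => aababa => bbaba => aaba => bba => aa => b
  | aabbbba => bbbbba => abbba => aaba => bba => aa => b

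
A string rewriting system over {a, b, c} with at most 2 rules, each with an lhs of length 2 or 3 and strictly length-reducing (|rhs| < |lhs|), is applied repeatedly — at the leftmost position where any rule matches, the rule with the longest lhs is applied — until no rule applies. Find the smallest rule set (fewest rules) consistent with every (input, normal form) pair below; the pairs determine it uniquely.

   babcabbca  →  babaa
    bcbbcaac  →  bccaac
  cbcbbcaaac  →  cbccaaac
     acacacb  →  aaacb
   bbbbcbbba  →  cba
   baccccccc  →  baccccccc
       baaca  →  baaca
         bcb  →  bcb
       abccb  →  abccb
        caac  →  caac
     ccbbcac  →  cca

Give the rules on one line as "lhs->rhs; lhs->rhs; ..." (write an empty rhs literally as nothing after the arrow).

bb->; cac->a

  | babcabbca => babcaca => babaa
  | bcbbcaac => bccaac
  | cbcbbcaaac => cbccaaac
  | acacacb => aaacb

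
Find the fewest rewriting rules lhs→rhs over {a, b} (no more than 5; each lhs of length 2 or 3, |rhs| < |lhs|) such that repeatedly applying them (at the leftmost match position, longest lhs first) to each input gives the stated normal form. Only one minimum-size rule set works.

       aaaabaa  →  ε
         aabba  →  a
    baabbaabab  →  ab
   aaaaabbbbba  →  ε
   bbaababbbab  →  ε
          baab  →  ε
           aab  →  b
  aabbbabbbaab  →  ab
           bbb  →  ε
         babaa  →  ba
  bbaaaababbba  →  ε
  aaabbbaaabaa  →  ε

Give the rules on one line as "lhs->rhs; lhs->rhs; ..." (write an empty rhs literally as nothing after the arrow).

  | aaaabaa => aabaa => baa => bb => ε
  | aabba => bba => a
  | baabbaabab => bbbbaabab => baabab => bbbab => ab
  | aaaaabbbbba => aaabbbbba => abbbbba => abba => aa => ε

aa->; baa->bb; bb->; bbb->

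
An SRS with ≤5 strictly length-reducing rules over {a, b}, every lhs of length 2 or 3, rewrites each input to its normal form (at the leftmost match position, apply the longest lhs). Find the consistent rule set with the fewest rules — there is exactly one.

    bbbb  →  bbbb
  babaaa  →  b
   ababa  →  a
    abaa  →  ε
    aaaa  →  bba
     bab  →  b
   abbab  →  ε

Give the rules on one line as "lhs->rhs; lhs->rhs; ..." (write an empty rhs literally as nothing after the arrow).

  | bbbb
  | babaaa => babaa => baba => bab => b
  | ababa => abba => a
  | abaa => aba => ab => ε

aaa->bb; ab->; aba->ab; abb->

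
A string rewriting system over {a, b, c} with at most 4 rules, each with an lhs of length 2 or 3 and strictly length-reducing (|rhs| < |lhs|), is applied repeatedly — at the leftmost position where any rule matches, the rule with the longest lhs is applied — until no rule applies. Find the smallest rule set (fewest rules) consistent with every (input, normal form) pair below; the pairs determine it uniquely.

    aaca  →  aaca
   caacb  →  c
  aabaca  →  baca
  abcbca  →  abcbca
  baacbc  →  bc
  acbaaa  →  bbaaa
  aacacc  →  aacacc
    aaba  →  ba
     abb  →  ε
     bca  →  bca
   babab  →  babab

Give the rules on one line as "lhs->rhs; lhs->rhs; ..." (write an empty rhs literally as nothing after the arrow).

aab->b; abb->; acb->bb

  | aaca
  | caacb => cabb => c
  | aabaca => baca
  | abcbca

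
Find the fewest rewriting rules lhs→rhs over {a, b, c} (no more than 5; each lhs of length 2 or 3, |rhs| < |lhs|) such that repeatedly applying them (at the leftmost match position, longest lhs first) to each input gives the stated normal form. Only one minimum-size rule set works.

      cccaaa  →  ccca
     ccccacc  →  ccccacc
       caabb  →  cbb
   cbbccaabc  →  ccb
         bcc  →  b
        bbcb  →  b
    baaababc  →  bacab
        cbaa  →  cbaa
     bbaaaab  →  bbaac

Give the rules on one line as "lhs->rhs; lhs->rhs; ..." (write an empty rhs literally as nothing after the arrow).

  | cccaaa => ccca
  | ccccacc
  | caabb => cbb
  | cbbccaabc => ccaabc => ccbc => ccb

aab->c; bbc->; bc->b; caa->c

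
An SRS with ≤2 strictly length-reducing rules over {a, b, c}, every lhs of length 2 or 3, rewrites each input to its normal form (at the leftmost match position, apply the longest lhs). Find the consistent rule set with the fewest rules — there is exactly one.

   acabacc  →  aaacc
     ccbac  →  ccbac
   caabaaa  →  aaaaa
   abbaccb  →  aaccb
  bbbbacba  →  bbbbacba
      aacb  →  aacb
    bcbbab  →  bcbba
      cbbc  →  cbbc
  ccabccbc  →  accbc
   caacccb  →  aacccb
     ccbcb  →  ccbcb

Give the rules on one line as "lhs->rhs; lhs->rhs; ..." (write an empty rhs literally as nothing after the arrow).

  | acabacc => aabacc => aaacc
  | ccbac
  | caabaaa => aabaaa => aaaaa
  | abbaccb => abaccb => aaccb

ab->a; ca->a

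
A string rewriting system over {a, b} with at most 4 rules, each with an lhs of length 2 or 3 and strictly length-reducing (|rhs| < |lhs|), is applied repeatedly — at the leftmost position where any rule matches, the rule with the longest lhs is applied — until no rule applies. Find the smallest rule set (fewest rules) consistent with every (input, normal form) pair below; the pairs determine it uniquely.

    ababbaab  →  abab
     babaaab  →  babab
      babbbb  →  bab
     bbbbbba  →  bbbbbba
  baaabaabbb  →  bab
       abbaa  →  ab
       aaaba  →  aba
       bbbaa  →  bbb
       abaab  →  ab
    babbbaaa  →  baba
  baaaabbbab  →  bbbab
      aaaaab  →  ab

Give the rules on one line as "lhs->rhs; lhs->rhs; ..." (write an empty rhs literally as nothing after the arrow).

aa->; aab->; abb->ab

  | ababbaab => ababaab => abab
  | babaaab => babab
  | babbbb => babbb => babb => bab
  | bbbbbba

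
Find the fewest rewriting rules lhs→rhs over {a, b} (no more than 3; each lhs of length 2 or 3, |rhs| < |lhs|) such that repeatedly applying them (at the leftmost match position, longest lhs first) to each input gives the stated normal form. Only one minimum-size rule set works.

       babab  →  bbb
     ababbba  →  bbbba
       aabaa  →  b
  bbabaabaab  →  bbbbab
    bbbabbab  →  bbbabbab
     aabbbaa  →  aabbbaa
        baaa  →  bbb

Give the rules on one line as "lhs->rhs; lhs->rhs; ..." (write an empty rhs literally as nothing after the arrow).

  | babab => bbb
  | ababbba => bbbba
  | aabaa => aba => b
  | bbabaabaab => bbbabaab => bbbbab

aaa->bb; aba->b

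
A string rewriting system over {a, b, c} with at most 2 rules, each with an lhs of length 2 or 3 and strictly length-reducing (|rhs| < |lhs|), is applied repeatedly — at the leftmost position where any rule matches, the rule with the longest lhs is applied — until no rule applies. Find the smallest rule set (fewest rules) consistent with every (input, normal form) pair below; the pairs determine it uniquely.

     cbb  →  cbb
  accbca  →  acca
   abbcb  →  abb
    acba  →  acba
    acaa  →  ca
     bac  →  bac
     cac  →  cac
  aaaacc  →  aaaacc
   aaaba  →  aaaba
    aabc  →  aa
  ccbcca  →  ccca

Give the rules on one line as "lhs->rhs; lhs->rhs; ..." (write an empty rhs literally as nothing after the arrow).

aca->c; bc->

  | cbb
  | accbca => acca
  | abbcb => abb
  | acba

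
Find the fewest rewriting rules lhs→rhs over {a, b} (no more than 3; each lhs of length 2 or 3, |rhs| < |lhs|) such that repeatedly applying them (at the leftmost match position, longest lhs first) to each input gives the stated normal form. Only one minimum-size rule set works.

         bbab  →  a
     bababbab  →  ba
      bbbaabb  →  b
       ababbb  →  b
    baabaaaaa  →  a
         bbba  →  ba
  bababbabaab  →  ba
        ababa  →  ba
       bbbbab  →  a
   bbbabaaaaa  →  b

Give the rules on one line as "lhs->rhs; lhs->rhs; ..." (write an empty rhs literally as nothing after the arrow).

aa->; ab->a; bb->

  | bbab => ab => a
  | bababbab => baabbab => bbbab => bab => ba
  | bbbaabb => baabb => bbb => b
  | ababbb => aabbb => bbb => b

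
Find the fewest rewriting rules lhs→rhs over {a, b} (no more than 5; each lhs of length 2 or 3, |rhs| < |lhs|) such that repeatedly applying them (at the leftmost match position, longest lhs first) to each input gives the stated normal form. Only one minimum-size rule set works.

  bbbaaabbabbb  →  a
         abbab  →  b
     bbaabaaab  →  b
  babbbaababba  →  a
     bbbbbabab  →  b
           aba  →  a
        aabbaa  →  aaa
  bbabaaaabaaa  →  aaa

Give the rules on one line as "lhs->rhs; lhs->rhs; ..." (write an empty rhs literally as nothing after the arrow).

  | bbbaaabbabbb => bbaaabbabbb => baaabbabbb => aaabbabbb => aabaabbb => abaabbb => baabbb => aabbb => abab => bab => a
  | abbab => baab => aab => ab => b
  | bbaabaaab => baabaaab => aabaaab => abaaab => baaab => aaab => aab => ab => b
  | babbbaababba => abbaababba => baaababba => aaababba => aababba => ababba => babba => aba => ba => a

ab->b; abb->ba; ba->a; bab->a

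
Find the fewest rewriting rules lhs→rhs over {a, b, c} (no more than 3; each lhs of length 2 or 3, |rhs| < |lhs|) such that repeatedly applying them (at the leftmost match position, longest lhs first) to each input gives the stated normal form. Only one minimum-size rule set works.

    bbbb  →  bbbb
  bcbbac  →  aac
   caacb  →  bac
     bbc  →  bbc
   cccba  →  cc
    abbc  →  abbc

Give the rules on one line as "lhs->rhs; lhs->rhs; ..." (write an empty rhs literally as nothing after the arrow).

bca->aa; ca->b; cb->c

  | bbbb
  | bcbbac => bcbac => bcac => aac
  | caacb => bacb => bac
  | bbc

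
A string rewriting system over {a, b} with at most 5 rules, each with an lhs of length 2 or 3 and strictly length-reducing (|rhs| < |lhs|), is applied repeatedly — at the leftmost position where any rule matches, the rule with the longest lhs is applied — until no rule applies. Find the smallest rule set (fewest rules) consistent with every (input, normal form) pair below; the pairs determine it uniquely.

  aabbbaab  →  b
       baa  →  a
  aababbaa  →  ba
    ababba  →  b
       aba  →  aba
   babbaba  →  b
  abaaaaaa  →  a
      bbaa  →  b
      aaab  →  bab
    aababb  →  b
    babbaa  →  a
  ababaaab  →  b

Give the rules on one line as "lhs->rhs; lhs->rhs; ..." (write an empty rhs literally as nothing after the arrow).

  | aabbbaab => bbbbaab => abaab => abbb => aa => b
  | baa => bb => a
  | aababbaa => bbabbaa => abbaa => aaa => ba
  | ababba => abaa => abb => aa => b

aa->b; bb->a; bba->a; bbb->a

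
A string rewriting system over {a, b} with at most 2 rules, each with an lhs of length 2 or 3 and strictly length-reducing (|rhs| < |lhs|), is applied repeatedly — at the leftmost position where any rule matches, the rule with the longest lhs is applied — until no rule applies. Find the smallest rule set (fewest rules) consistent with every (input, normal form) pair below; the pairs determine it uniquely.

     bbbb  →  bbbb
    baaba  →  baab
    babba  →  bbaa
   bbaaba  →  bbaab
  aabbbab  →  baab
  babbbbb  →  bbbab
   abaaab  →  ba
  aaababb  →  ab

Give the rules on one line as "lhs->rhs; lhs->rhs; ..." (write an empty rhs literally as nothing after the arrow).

aba->ab; abb->ba

  | bbbb
  | baaba => baab
  | babba => bbaa
  | bbaaba => bbaab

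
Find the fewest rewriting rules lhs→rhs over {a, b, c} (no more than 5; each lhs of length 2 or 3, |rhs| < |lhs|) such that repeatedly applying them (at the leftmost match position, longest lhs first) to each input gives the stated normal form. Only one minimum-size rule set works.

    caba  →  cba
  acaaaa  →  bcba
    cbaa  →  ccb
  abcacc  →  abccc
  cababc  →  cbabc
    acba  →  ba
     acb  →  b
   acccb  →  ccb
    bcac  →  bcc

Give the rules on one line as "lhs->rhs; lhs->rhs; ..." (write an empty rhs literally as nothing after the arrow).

  | caba => cba
  | acaaaa => bbaaa => bcba
  | cbaa => ccb
  | abcacc => abccc

ac->; aca->bb; baa->cb; ca->c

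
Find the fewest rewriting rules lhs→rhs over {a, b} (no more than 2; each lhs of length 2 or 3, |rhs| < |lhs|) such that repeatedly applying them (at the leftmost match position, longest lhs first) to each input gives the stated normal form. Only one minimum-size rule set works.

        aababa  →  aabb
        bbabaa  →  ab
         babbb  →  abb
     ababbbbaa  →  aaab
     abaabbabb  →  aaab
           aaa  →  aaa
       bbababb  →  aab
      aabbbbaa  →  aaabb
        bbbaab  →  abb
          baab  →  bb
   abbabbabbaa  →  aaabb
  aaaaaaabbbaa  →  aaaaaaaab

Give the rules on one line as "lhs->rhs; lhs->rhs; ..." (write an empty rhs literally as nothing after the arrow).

  | aababa => aabba => aabb
  | bbabaa => bbbaa => abaa => aba => ab
  | babbb => bbbb => abb
  | ababbbbaa => abbbbbaa => aabbbaa => aaabaa => aaaba => aaab

ba->b; bbb->ab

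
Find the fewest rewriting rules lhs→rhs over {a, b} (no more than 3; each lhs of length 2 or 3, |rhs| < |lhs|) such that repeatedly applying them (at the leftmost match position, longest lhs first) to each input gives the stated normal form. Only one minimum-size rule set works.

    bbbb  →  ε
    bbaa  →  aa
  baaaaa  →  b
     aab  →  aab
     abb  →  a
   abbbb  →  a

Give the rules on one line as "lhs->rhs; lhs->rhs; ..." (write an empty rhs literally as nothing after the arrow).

ba->b; bb->

  | bbbb => bb => ε
  | bbaa => aa
  | baaaaa => baaaa => baaa => baa => ba => b
  | aab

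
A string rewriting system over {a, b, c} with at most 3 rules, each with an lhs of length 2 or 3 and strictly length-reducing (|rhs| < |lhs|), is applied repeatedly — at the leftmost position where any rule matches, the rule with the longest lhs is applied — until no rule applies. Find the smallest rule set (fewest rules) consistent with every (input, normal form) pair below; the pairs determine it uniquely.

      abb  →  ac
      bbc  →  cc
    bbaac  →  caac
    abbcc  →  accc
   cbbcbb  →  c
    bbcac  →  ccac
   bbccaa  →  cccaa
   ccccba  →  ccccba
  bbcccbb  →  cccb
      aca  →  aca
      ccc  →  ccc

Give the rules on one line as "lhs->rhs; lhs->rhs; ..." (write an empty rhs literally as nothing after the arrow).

  | abb => ac
  | bbc => cc
  | bbaac => caac
  | abbcc => accc

bb->c; cbb->b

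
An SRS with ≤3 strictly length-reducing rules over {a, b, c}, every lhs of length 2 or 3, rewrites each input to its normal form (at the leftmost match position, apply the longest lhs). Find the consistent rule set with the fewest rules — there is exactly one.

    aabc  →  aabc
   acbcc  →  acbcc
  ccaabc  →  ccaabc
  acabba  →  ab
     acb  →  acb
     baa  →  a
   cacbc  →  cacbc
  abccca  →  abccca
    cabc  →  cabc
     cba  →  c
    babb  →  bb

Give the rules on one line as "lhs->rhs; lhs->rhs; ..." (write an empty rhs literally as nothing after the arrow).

  | aabc
  | acbcc
  | ccaabc
  | acabba => abba => ab

aca->a; ba->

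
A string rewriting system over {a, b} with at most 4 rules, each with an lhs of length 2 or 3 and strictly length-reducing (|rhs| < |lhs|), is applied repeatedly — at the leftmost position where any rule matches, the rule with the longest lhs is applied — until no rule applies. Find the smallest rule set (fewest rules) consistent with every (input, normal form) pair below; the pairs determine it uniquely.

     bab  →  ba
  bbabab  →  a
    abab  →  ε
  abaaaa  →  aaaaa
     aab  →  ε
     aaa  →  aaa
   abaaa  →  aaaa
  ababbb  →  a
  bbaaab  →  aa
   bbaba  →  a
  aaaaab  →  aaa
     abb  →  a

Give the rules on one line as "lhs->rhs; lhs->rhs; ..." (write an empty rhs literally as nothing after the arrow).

  | bab => ba
  | bbabab => aabab => ab => a
  | abab => aab => ε
  | abaaaa => aaaaa

aab->; ab->a; bb->a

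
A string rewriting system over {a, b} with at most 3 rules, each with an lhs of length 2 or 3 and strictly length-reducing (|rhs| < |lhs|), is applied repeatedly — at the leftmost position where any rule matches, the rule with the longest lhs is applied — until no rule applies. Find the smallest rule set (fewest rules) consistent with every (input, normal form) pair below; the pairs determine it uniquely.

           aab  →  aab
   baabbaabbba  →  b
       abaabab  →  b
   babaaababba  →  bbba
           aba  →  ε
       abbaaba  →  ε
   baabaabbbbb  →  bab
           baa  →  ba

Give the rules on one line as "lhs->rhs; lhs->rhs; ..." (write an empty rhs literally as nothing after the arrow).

  | aab
  | baabbaabbba => babbaabbba => babaabbba => babbba => babba => baba => b
  | abaabab => abab => b
  | babaaababba => baababba => bababba => bbba

aba->; abb->ab; baa->ba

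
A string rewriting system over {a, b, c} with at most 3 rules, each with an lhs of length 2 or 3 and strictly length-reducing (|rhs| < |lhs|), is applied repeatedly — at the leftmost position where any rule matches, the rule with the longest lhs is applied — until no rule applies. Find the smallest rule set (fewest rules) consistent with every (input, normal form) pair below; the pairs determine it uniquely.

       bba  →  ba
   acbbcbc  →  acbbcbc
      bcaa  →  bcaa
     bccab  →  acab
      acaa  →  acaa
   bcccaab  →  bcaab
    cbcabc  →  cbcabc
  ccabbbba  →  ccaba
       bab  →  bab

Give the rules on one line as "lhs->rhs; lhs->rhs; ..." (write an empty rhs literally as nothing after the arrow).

  | bba => ba
  | acbbcbc
  | bcaa
  | bccab => acab

acc->bc; bba->ba; bcc->ac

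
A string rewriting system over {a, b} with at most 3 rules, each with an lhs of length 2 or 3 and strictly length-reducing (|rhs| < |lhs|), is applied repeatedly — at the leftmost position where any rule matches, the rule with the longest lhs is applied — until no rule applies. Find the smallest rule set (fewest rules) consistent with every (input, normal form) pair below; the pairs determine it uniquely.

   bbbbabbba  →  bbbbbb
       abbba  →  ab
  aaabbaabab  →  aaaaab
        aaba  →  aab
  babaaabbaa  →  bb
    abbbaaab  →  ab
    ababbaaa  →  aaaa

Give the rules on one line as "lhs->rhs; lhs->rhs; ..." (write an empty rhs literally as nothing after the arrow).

  | bbbbabbba => bbbbbba => bbbbbb
  | abbba => aba => ab
  | aaabbaabab => aaaaabab => aaaaab
  | aaba => aab

abb->a; ba->b; bab->b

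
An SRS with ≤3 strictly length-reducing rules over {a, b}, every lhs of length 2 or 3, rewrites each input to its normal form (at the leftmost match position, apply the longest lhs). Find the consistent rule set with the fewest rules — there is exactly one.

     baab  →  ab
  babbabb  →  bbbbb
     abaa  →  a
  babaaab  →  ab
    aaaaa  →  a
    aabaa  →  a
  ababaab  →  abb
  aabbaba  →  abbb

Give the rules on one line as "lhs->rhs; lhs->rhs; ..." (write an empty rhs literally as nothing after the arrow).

aa->a; ba->b; baa->a

  | baab => ab
  | babbabb => bbbabb => bbbbb
  | abaa => aa => a
  | babaaab => bbaaab => baab => ab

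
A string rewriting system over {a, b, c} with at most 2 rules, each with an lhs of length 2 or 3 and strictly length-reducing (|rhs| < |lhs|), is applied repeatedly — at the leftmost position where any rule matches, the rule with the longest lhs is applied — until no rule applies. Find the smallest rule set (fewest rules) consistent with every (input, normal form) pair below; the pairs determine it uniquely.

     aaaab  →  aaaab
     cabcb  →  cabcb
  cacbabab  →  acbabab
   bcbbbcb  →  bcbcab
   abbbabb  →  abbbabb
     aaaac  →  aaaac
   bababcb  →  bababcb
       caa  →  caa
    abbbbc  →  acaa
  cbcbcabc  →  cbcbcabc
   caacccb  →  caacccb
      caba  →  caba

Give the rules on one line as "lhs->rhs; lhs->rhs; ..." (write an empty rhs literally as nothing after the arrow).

  | aaaab
  | cabcb
  | cacbabab => acbabab
  | bcbbbcb => bcbcab

bbc->ca; cac->ac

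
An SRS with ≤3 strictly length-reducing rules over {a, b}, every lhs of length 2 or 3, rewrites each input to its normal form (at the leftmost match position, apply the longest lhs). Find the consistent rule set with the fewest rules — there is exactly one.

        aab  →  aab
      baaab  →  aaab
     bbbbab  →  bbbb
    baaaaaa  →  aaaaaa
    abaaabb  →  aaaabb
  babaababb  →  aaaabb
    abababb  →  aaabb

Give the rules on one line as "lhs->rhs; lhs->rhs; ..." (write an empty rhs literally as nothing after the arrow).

ba->a; bba->b

  | aab
  | baaab => aaab
  | bbbbab => bbbb
  | baaaaaa => aaaaaa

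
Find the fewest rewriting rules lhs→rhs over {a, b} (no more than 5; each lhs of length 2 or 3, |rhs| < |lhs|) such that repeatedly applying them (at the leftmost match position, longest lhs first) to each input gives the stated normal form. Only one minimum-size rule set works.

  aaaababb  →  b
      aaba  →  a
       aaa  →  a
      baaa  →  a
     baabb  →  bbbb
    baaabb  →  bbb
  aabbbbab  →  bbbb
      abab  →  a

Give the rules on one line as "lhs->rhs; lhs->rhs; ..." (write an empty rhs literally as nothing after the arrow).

  | aaaababb => aababb => babb => aab => b
  | aaba => ba => a
  | aaa => a
  | baaa => bba => ba => a

aa->; ba->a; baa->bb; bab->aa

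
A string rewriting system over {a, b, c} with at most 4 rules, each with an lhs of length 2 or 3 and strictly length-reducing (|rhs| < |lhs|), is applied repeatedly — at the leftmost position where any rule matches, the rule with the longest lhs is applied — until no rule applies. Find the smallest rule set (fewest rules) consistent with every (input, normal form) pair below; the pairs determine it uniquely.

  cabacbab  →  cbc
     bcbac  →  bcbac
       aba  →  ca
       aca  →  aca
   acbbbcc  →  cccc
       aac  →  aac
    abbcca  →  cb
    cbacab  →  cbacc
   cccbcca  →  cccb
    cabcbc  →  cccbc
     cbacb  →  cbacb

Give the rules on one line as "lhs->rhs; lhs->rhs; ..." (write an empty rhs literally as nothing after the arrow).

ab->c; cbb->ba; cca->

  | cabacbab => ccacbab => cbab => cbc
  | bcbac
  | aba => ca
  | aca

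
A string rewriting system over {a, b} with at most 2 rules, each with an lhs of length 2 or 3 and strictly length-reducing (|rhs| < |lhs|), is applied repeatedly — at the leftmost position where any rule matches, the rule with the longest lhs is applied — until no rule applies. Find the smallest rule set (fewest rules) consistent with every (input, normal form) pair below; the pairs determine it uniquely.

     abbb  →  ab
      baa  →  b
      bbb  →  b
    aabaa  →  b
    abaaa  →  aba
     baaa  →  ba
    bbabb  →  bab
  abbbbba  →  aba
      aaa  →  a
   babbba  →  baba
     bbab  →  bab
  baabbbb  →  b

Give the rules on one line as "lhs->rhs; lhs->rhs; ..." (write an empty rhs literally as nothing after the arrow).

  | abbb => abb => ab
  | baa => b
  | bbb => bb => b
  | aabaa => baa => b

aa->; bb->b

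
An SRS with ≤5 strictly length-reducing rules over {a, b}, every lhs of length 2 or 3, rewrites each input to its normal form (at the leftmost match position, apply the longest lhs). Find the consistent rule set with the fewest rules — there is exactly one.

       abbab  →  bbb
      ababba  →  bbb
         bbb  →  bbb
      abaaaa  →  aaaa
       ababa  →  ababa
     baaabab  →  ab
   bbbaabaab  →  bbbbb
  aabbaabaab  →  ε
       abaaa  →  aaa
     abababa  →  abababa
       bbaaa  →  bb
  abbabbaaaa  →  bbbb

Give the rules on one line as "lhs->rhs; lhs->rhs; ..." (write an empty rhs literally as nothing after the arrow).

aab->; abb->bb; baa->a; bba->bb

  | abbab => bbab => bbb
  | ababba => abbba => bbba => bbb
  | bbb
  | abaaaa => aaaa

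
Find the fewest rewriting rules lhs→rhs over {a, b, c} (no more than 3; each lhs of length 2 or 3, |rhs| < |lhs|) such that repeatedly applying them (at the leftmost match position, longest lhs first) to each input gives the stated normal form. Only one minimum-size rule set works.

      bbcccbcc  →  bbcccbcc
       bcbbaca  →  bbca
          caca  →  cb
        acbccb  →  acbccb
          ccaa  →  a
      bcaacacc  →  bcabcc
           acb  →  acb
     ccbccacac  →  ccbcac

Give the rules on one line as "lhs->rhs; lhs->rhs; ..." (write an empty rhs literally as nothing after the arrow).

  | bbcccbcc
  | bcbbaca => bacaca => bbca
  | caca => cb
  | acbccb

aca->b; cbb->ac; cca->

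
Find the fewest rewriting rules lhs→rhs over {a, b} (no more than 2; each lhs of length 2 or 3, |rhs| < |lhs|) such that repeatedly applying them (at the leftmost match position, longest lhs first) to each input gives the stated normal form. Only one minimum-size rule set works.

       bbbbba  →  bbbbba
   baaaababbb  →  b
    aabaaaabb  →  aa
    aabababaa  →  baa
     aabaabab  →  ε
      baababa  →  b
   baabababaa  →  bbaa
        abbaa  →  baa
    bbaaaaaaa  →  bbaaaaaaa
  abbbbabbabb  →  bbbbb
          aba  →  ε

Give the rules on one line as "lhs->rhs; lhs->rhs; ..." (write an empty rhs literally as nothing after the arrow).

ab->; aba->

  | bbbbba
  | baaaababbb => baaabbb => baabb => bab => b
  | aabaaaabb => aaaabb => aaab => aa
  | aabababaa => ababaa => baa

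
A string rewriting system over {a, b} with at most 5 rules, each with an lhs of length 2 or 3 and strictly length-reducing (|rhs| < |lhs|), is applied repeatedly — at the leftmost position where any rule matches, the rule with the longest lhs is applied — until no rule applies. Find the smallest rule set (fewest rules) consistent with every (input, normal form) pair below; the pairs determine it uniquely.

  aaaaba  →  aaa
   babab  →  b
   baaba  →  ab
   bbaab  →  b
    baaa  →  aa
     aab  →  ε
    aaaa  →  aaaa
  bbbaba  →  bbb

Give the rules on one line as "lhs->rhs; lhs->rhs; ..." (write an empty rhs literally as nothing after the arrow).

aab->; ba->b; baa->a; bab->b

  | aaaaba => aaa
  | babab => bab => b
  | baaba => aba => ab
  | bbaab => bab => b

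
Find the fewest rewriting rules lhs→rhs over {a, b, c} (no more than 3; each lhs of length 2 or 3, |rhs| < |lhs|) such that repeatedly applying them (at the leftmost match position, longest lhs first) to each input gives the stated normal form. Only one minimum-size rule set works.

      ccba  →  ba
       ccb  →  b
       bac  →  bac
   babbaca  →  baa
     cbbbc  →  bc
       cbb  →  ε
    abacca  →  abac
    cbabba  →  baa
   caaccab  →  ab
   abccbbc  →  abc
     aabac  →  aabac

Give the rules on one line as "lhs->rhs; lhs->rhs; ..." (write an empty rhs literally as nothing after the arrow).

bb->; ca->; cb->b

  | ccba => cba => ba
  | ccb => cb => b
  | bac
  | babbaca => baaca => baa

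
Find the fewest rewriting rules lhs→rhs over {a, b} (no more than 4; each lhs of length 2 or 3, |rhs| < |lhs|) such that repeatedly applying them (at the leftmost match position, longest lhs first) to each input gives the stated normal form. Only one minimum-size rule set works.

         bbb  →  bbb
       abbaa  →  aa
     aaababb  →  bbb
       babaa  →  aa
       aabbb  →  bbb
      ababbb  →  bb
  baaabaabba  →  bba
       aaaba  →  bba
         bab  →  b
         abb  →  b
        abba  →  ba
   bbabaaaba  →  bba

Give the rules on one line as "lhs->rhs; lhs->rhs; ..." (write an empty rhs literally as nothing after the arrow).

  | bbb
  | abbaa => baa => aa
  | aaababb => bbabb => bbb
  | babaa => baa => aa

aaa->b; aab->b; ab->; baa->aa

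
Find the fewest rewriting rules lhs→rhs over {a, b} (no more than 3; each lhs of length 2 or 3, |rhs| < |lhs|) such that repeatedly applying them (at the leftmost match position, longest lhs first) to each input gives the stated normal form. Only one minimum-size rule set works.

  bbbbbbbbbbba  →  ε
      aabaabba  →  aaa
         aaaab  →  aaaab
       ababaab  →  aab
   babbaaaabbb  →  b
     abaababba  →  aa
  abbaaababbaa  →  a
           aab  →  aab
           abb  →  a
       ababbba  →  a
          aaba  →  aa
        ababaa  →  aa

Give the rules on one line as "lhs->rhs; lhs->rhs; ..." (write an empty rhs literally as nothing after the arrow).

  | bbbbbbbbbbba => bbbbbbbbba => bbbbbbba => bbbbba => bbba => ba => ε
  | aabaabba => aaabba => aaabb => aaa
  | aaaab
  | ababaab => abaab => aab

ba->; bb->; bba->bb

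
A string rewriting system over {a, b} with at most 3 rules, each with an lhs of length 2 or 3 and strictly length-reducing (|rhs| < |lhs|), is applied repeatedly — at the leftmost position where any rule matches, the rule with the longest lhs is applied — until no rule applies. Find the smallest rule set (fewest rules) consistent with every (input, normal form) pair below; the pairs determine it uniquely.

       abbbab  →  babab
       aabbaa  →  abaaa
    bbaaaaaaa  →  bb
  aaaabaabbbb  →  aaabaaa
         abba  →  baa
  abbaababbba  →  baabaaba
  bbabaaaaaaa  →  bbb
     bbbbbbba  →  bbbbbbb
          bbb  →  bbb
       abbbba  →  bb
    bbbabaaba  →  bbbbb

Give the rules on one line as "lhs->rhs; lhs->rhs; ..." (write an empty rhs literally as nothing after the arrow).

  | abbbab => babab
  | aabbaa => abaaa
  | bbaaaaaaa => bbaaaaaa => bbaaaaa => bbaaaa => bbaaa => bbaa => bba => bb
  | aaaabaabbbb => aaaabababb => aaaababba => aaaabbaa => aaabaaa

abb->ba; bba->bb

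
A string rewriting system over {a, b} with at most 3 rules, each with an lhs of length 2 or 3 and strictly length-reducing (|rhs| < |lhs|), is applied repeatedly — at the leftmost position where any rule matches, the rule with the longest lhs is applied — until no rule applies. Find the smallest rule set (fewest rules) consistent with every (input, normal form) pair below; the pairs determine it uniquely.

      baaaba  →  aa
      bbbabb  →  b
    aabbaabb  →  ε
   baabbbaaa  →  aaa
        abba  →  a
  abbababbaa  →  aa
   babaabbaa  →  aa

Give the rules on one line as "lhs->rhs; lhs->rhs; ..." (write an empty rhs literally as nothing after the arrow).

  | baaaba => aaaba => abaa => aa
  | bbbabb => bbabb => babb => abb => b
  | aabbaabb => babaabb => abaabb => aabb => bab => ab => ε
  | baabbbaaa => aabbbaaa => babbaaa => abbaaa => baaa => aaa

aab->ba; ab->; ba->a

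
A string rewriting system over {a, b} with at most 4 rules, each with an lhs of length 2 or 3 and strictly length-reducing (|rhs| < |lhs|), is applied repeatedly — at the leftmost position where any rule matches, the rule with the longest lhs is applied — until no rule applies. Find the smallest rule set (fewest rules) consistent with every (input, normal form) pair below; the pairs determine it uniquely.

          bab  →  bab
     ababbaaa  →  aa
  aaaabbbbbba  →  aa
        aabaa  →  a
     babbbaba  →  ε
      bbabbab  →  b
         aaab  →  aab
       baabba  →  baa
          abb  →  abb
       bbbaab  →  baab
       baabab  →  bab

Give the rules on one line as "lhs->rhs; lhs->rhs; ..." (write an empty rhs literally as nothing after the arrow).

  | bab
  | ababbaaa => bbbbaaa => bbaaa => aa
  | aaaabbbbbba => aaabbbbbba => aabbbbbba => aabbbba => aabba => aa
  | aabaa => abba => a

aaa->aa; aba->bb; bba->; bbb->b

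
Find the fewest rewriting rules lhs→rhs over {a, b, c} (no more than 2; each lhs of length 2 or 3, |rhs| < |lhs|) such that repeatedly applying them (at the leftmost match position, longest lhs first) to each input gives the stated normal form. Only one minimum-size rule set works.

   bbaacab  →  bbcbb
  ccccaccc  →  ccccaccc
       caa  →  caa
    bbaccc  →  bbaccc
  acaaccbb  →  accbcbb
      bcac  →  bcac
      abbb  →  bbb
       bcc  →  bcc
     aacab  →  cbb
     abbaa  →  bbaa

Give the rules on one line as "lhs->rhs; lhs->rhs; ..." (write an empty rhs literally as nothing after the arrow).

  | bbaacab => bbcbab => bbcbb
  | ccccaccc
  | caa
  | bbaccc

aac->cb; ab->b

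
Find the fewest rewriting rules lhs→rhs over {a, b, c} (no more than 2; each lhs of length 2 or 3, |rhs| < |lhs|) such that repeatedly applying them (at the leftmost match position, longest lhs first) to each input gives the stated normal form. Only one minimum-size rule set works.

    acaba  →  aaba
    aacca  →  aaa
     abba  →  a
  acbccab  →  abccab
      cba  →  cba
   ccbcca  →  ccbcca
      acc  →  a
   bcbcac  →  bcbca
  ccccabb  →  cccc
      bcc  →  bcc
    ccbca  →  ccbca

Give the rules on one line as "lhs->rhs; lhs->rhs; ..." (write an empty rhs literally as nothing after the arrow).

abb->; ac->a

  | acaba => aaba
  | aacca => aaca => aaa
  | abba => a
  | acbccab => abccab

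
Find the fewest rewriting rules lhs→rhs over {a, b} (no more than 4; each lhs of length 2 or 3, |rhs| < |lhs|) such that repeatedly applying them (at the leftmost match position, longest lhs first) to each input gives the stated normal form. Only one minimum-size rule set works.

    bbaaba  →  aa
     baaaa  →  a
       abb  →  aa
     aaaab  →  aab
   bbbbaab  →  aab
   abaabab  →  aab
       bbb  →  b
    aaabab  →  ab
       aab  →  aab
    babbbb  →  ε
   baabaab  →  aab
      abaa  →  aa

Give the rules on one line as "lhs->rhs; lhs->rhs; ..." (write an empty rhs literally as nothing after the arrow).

aaa->a; abb->aa; ba->; bb->

  | bbaaba => aaba => aa
  | baaaa => aaa => a
  | abb => aa
  | aaaab => aab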